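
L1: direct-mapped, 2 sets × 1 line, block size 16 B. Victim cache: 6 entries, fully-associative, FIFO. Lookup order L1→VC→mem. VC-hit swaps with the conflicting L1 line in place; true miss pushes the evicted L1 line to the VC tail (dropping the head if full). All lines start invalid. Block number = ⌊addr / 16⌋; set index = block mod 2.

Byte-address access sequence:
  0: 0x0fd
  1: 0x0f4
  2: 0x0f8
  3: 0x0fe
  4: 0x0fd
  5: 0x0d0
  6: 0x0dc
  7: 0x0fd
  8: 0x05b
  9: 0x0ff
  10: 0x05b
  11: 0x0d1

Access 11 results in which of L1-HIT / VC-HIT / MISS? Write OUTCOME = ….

OUTCOME = VC-HIT

#0 0xfd→b15/s1 MISS; vc=[]
#1 0xf4→b15/s1 L1-HIT; vc=[]
#2 0xf8→b15/s1 L1-HIT; vc=[]
#3 0xfe→b15/s1 L1-HIT; vc=[]
#4 0xfd→b15/s1 L1-HIT; vc=[]
#5 0xd0→b13/s1 MISS; vc=[15]
#6 0xdc→b13/s1 L1-HIT; vc=[15]
#7 0xfd→b15/s1 VC-HIT; vc=[13]
#8 0x5b→b5/s1 MISS; vc=[13,15]
#9 0xff→b15/s1 VC-HIT; vc=[13,5]
#10 0x5b→b5/s1 VC-HIT; vc=[13,15]
#11 0xd1→b13/s1 VC-HIT; vc=[5,15]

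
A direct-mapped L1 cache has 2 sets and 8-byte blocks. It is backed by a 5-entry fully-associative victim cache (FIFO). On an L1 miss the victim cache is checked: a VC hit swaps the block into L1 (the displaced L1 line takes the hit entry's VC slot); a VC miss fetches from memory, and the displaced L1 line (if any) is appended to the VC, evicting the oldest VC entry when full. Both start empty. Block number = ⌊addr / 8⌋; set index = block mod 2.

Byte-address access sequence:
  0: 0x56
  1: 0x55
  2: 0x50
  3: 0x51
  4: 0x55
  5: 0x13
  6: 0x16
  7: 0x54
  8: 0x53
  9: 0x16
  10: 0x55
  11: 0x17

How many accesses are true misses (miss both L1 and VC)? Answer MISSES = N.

#0 0x56→b10/s0 MISS; vc=[]
#1 0x55→b10/s0 L1-HIT; vc=[]
#2 0x50→b10/s0 L1-HIT; vc=[]
#3 0x51→b10/s0 L1-HIT; vc=[]
#4 0x55→b10/s0 L1-HIT; vc=[]
#5 0x13→b2/s0 MISS; vc=[10]
#6 0x16→b2/s0 L1-HIT; vc=[10]
#7 0x54→b10/s0 VC-HIT; vc=[2]
#8 0x53→b10/s0 L1-HIT; vc=[2]
#9 0x16→b2/s0 VC-HIT; vc=[10]
#10 0x55→b10/s0 VC-HIT; vc=[2]
#11 0x17→b2/s0 VC-HIT; vc=[10]

MISSES = 2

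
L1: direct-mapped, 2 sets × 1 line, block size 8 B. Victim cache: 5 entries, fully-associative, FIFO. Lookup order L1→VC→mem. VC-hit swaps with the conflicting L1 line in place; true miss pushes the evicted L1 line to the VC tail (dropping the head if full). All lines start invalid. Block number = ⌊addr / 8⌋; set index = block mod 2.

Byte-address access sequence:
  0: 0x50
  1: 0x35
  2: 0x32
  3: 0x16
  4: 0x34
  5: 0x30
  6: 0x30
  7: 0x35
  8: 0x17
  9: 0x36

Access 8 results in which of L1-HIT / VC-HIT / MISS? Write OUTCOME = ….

OUTCOME = VC-HIT

0: 0x50 (blk 10, set 0) → MISS  vc=[]
1: 0x35 (blk 6, set 0) → MISS  vc=[10]
2: 0x32 (blk 6, set 0) → L1-HIT  vc=[10]
3: 0x16 (blk 2, set 0) → MISS  vc=[10, 6]
4: 0x34 (blk 6, set 0) → VC-HIT  vc=[10, 2]
5: 0x30 (blk 6, set 0) → L1-HIT  vc=[10, 2]
6: 0x30 (blk 6, set 0) → L1-HIT  vc=[10, 2]
7: 0x35 (blk 6, set 0) → L1-HIT  vc=[10, 2]
8: 0x17 (blk 2, set 0) → VC-HIT  vc=[10, 6]
9: 0x36 (blk 6, set 0) → VC-HIT  vc=[10, 2]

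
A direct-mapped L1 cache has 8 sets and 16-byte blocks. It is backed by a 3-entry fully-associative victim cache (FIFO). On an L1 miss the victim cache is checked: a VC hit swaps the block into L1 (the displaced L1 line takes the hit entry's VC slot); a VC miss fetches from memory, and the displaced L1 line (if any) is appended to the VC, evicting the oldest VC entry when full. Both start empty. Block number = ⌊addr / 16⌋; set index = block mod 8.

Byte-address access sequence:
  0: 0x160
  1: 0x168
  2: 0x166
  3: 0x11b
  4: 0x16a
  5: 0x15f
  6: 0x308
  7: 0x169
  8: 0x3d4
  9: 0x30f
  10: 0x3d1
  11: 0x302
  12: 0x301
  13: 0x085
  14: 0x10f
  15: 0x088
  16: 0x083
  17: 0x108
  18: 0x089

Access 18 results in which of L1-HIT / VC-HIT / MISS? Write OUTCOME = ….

0: 0x160 (blk 22, set 6) → MISS  vc=[]
1: 0x168 (blk 22, set 6) → L1-HIT  vc=[]
2: 0x166 (blk 22, set 6) → L1-HIT  vc=[]
3: 0x11b (blk 17, set 1) → MISS  vc=[]
4: 0x16a (blk 22, set 6) → L1-HIT  vc=[]
5: 0x15f (blk 21, set 5) → MISS  vc=[]
6: 0x308 (blk 48, set 0) → MISS  vc=[]
7: 0x169 (blk 22, set 6) → L1-HIT  vc=[]
8: 0x3d4 (blk 61, set 5) → MISS  vc=[21]
9: 0x30f (blk 48, set 0) → L1-HIT  vc=[21]
10: 0x3d1 (blk 61, set 5) → L1-HIT  vc=[21]
11: 0x302 (blk 48, set 0) → L1-HIT  vc=[21]
12: 0x301 (blk 48, set 0) → L1-HIT  vc=[21]
13: 0x85 (blk 8, set 0) → MISS  vc=[21, 48]
14: 0x10f (blk 16, set 0) → MISS  vc=[21, 48, 8]
15: 0x88 (blk 8, set 0) → VC-HIT  vc=[21, 48, 16]
16: 0x83 (blk 8, set 0) → L1-HIT  vc=[21, 48, 16]
17: 0x108 (blk 16, set 0) → VC-HIT  vc=[21, 48, 8]
18: 0x89 (blk 8, set 0) → VC-HIT  vc=[21, 48, 16]

OUTCOME = VC-HIT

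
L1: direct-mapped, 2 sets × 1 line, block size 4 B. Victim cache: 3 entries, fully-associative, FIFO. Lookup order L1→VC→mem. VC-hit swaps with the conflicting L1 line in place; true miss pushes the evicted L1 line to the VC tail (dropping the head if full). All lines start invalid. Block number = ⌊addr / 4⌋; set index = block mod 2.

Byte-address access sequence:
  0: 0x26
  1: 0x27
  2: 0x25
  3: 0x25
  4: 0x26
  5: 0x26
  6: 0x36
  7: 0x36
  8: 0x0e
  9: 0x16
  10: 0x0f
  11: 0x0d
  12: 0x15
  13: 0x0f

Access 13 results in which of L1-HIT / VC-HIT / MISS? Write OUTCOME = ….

#0 0x26→b9/s1 MISS; vc=[]
#1 0x27→b9/s1 L1-HIT; vc=[]
#2 0x25→b9/s1 L1-HIT; vc=[]
#3 0x25→b9/s1 L1-HIT; vc=[]
#4 0x26→b9/s1 L1-HIT; vc=[]
#5 0x26→b9/s1 L1-HIT; vc=[]
#6 0x36→b13/s1 MISS; vc=[9]
#7 0x36→b13/s1 L1-HIT; vc=[9]
#8 0xe→b3/s1 MISS; vc=[9,13]
#9 0x16→b5/s1 MISS; vc=[9,13,3]
#10 0xf→b3/s1 VC-HIT; vc=[9,13,5]
#11 0xd→b3/s1 L1-HIT; vc=[9,13,5]
#12 0x15→b5/s1 VC-HIT; vc=[9,13,3]
#13 0xf→b3/s1 VC-HIT; vc=[9,13,5]

OUTCOME = VC-HIT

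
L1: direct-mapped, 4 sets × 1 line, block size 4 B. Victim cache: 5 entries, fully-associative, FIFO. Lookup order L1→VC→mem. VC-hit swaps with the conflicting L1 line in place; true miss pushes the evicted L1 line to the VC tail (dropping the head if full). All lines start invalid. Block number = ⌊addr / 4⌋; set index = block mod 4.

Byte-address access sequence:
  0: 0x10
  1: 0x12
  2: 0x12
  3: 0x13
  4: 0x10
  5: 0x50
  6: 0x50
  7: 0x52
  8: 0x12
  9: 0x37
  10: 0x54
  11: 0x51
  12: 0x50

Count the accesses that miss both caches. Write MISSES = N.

  [0] addr=0x10 blk=4 s=0: MISS | VC []
  [1] addr=0x12 blk=4 s=0: L1-HIT | VC []
  [2] addr=0x12 blk=4 s=0: L1-HIT | VC []
  [3] addr=0x13 blk=4 s=0: L1-HIT | VC []
  [4] addr=0x10 blk=4 s=0: L1-HIT | VC []
  [5] addr=0x50 blk=20 s=0: MISS | VC [4]
  [6] addr=0x50 blk=20 s=0: L1-HIT | VC [4]
  [7] addr=0x52 blk=20 s=0: L1-HIT | VC [4]
  [8] addr=0x12 blk=4 s=0: VC-HIT | VC [20]
  [9] addr=0x37 blk=13 s=1: MISS | VC [20]
  [10] addr=0x54 blk=21 s=1: MISS | VC [20, 13]
  [11] addr=0x51 blk=20 s=0: VC-HIT | VC [4, 13]
  [12] addr=0x50 blk=20 s=0: L1-HIT | VC [4, 13]

MISSES = 4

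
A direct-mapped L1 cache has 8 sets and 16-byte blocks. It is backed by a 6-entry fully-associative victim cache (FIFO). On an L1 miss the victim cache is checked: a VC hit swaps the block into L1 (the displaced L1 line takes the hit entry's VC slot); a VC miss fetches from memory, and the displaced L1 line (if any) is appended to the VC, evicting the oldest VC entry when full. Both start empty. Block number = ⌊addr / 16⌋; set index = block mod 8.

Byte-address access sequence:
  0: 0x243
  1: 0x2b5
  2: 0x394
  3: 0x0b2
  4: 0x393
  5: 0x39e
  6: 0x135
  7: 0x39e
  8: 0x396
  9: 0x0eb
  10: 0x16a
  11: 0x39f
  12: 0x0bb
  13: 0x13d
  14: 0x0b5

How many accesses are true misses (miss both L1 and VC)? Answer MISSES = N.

  [0] addr=0x243 blk=36 s=4: MISS | VC []
  [1] addr=0x2b5 blk=43 s=3: MISS | VC []
  [2] addr=0x394 blk=57 s=1: MISS | VC []
  [3] addr=0xb2 blk=11 s=3: MISS | VC [43]
  [4] addr=0x393 blk=57 s=1: L1-HIT | VC [43]
  [5] addr=0x39e blk=57 s=1: L1-HIT | VC [43]
  [6] addr=0x135 blk=19 s=3: MISS | VC [43, 11]
  [7] addr=0x39e blk=57 s=1: L1-HIT | VC [43, 11]
  [8] addr=0x396 blk=57 s=1: L1-HIT | VC [43, 11]
  [9] addr=0xeb blk=14 s=6: MISS | VC [43, 11]
  [10] addr=0x16a blk=22 s=6: MISS | VC [43, 11, 14]
  [11] addr=0x39f blk=57 s=1: L1-HIT | VC [43, 11, 14]
  [12] addr=0xbb blk=11 s=3: VC-HIT | VC [43, 19, 14]
  [13] addr=0x13d blk=19 s=3: VC-HIT | VC [43, 11, 14]
  [14] addr=0xb5 blk=11 s=3: VC-HIT | VC [43, 19, 14]

MISSES = 7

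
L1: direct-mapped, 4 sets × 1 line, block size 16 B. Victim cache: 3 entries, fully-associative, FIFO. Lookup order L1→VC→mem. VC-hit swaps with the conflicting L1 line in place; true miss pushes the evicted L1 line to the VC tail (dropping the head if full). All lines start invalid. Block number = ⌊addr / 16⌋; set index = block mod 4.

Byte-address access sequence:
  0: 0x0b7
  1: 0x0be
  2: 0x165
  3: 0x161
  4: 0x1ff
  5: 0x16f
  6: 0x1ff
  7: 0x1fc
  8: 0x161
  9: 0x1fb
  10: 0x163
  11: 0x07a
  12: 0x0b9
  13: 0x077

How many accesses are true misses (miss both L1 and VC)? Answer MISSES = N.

MISSES = 4

0: 0xb7 (blk 11, set 3) → MISS  vc=[]
1: 0xbe (blk 11, set 3) → L1-HIT  vc=[]
2: 0x165 (blk 22, set 2) → MISS  vc=[]
3: 0x161 (blk 22, set 2) → L1-HIT  vc=[]
4: 0x1ff (blk 31, set 3) → MISS  vc=[11]
5: 0x16f (blk 22, set 2) → L1-HIT  vc=[11]
6: 0x1ff (blk 31, set 3) → L1-HIT  vc=[11]
7: 0x1fc (blk 31, set 3) → L1-HIT  vc=[11]
8: 0x161 (blk 22, set 2) → L1-HIT  vc=[11]
9: 0x1fb (blk 31, set 3) → L1-HIT  vc=[11]
10: 0x163 (blk 22, set 2) → L1-HIT  vc=[11]
11: 0x7a (blk 7, set 3) → MISS  vc=[11, 31]
12: 0xb9 (blk 11, set 3) → VC-HIT  vc=[7, 31]
13: 0x77 (blk 7, set 3) → VC-HIT  vc=[11, 31]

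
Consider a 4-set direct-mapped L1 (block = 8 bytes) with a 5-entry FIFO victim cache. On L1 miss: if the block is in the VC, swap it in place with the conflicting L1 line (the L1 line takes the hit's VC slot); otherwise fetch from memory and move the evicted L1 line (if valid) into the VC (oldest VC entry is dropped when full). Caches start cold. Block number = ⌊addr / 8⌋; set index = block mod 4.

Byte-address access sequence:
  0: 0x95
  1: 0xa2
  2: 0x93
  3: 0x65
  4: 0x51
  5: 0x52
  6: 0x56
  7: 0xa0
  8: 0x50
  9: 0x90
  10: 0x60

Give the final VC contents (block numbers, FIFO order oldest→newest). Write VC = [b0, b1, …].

VC = [20, 10]

  [0] addr=0x95 blk=18 s=2: MISS | VC []
  [1] addr=0xa2 blk=20 s=0: MISS | VC []
  [2] addr=0x93 blk=18 s=2: L1-HIT | VC []
  [3] addr=0x65 blk=12 s=0: MISS | VC [20]
  [4] addr=0x51 blk=10 s=2: MISS | VC [20, 18]
  [5] addr=0x52 blk=10 s=2: L1-HIT | VC [20, 18]
  [6] addr=0x56 blk=10 s=2: L1-HIT | VC [20, 18]
  [7] addr=0xa0 blk=20 s=0: VC-HIT | VC [12, 18]
  [8] addr=0x50 blk=10 s=2: L1-HIT | VC [12, 18]
  [9] addr=0x90 blk=18 s=2: VC-HIT | VC [12, 10]
  [10] addr=0x60 blk=12 s=0: VC-HIT | VC [20, 10]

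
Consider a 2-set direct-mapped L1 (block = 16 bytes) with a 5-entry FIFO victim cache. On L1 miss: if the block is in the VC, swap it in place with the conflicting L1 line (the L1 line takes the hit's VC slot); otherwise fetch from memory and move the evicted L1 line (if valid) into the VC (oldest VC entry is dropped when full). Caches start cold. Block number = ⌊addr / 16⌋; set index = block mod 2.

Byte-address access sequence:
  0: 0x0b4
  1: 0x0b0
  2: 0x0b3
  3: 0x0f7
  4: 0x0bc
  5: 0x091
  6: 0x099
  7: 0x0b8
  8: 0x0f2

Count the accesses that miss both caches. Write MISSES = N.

MISSES = 3

0: 0xb4 (blk 11, set 1) → MISS  vc=[]
1: 0xb0 (blk 11, set 1) → L1-HIT  vc=[]
2: 0xb3 (blk 11, set 1) → L1-HIT  vc=[]
3: 0xf7 (blk 15, set 1) → MISS  vc=[11]
4: 0xbc (blk 11, set 1) → VC-HIT  vc=[15]
5: 0x91 (blk 9, set 1) → MISS  vc=[15, 11]
6: 0x99 (blk 9, set 1) → L1-HIT  vc=[15, 11]
7: 0xb8 (blk 11, set 1) → VC-HIT  vc=[15, 9]
8: 0xf2 (blk 15, set 1) → VC-HIT  vc=[11, 9]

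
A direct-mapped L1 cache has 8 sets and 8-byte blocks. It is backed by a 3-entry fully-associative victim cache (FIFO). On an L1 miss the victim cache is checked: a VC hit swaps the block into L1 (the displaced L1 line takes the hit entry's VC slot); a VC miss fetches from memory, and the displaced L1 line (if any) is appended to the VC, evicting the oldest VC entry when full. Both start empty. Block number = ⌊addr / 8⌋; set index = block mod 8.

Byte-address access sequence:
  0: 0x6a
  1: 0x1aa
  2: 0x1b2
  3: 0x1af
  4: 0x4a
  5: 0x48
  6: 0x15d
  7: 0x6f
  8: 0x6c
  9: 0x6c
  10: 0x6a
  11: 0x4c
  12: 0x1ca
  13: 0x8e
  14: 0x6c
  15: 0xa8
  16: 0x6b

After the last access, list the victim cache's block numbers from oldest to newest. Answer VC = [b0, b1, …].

#0 0x6a→b13/s5 MISS; vc=[]
#1 0x1aa→b53/s5 MISS; vc=[13]
#2 0x1b2→b54/s6 MISS; vc=[13]
#3 0x1af→b53/s5 L1-HIT; vc=[13]
#4 0x4a→b9/s1 MISS; vc=[13]
#5 0x48→b9/s1 L1-HIT; vc=[13]
#6 0x15d→b43/s3 MISS; vc=[13]
#7 0x6f→b13/s5 VC-HIT; vc=[53]
#8 0x6c→b13/s5 L1-HIT; vc=[53]
#9 0x6c→b13/s5 L1-HIT; vc=[53]
#10 0x6a→b13/s5 L1-HIT; vc=[53]
#11 0x4c→b9/s1 L1-HIT; vc=[53]
#12 0x1ca→b57/s1 MISS; vc=[53,9]
#13 0x8e→b17/s1 MISS; vc=[53,9,57]
#14 0x6c→b13/s5 L1-HIT; vc=[53,9,57]
#15 0xa8→b21/s5 MISS; vc=[9,57,13]
#16 0x6b→b13/s5 VC-HIT; vc=[9,57,21]

VC = [9, 57, 21]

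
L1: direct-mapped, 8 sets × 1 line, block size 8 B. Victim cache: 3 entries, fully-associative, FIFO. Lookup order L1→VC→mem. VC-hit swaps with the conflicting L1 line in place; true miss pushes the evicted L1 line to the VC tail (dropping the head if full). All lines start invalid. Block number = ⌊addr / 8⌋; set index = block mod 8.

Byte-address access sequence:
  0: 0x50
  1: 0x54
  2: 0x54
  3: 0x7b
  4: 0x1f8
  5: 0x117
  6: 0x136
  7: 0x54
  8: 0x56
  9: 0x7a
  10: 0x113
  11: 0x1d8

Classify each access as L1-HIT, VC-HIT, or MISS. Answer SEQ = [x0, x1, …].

SEQ = [MISS, L1-HIT, L1-HIT, MISS, MISS, MISS, MISS, VC-HIT, L1-HIT, VC-HIT, VC-HIT, MISS]

  [0] addr=0x50 blk=10 s=2: MISS | VC []
  [1] addr=0x54 blk=10 s=2: L1-HIT | VC []
  [2] addr=0x54 blk=10 s=2: L1-HIT | VC []
  [3] addr=0x7b blk=15 s=7: MISS | VC []
  [4] addr=0x1f8 blk=63 s=7: MISS | VC [15]
  [5] addr=0x117 blk=34 s=2: MISS | VC [15, 10]
  [6] addr=0x136 blk=38 s=6: MISS | VC [15, 10]
  [7] addr=0x54 blk=10 s=2: VC-HIT | VC [15, 34]
  [8] addr=0x56 blk=10 s=2: L1-HIT | VC [15, 34]
  [9] addr=0x7a blk=15 s=7: VC-HIT | VC [63, 34]
  [10] addr=0x113 blk=34 s=2: VC-HIT | VC [63, 10]
  [11] addr=0x1d8 blk=59 s=3: MISS | VC [63, 10]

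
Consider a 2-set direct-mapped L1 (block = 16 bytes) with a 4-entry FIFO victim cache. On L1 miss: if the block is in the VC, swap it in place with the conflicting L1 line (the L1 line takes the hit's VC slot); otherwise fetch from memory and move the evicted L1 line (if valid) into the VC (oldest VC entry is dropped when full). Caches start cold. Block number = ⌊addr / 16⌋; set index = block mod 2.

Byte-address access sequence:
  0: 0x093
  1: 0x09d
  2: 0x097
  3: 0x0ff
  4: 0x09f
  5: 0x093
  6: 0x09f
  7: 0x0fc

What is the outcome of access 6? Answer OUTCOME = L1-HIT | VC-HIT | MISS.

OUTCOME = L1-HIT

#0 0x93→b9/s1 MISS; vc=[]
#1 0x9d→b9/s1 L1-HIT; vc=[]
#2 0x97→b9/s1 L1-HIT; vc=[]
#3 0xff→b15/s1 MISS; vc=[9]
#4 0x9f→b9/s1 VC-HIT; vc=[15]
#5 0x93→b9/s1 L1-HIT; vc=[15]
#6 0x9f→b9/s1 L1-HIT; vc=[15]
#7 0xfc→b15/s1 VC-HIT; vc=[9]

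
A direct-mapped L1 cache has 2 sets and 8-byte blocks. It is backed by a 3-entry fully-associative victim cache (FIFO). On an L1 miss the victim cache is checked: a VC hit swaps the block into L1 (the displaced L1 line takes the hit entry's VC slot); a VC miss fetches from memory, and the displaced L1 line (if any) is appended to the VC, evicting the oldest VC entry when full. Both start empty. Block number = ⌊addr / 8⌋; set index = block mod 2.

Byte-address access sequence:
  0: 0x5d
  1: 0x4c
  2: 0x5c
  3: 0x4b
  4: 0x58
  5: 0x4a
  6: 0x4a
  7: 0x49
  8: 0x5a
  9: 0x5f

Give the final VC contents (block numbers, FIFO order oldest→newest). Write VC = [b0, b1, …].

VC = [9]

0: 0x5d (blk 11, set 1) → MISS  vc=[]
1: 0x4c (blk 9, set 1) → MISS  vc=[11]
2: 0x5c (blk 11, set 1) → VC-HIT  vc=[9]
3: 0x4b (blk 9, set 1) → VC-HIT  vc=[11]
4: 0x58 (blk 11, set 1) → VC-HIT  vc=[9]
5: 0x4a (blk 9, set 1) → VC-HIT  vc=[11]
6: 0x4a (blk 9, set 1) → L1-HIT  vc=[11]
7: 0x49 (blk 9, set 1) → L1-HIT  vc=[11]
8: 0x5a (blk 11, set 1) → VC-HIT  vc=[9]
9: 0x5f (blk 11, set 1) → L1-HIT  vc=[9]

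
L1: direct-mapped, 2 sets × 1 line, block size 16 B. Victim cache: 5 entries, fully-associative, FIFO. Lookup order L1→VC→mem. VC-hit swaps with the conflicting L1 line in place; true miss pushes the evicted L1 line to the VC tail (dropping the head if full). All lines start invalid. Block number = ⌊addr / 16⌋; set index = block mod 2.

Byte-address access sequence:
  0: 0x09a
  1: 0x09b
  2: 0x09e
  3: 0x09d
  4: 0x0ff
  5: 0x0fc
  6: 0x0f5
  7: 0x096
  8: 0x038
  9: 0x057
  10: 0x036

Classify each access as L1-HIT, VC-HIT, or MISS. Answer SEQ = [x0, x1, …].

  [0] addr=0x9a blk=9 s=1: MISS | VC []
  [1] addr=0x9b blk=9 s=1: L1-HIT | VC []
  [2] addr=0x9e blk=9 s=1: L1-HIT | VC []
  [3] addr=0x9d blk=9 s=1: L1-HIT | VC []
  [4] addr=0xff blk=15 s=1: MISS | VC [9]
  [5] addr=0xfc blk=15 s=1: L1-HIT | VC [9]
  [6] addr=0xf5 blk=15 s=1: L1-HIT | VC [9]
  [7] addr=0x96 blk=9 s=1: VC-HIT | VC [15]
  [8] addr=0x38 blk=3 s=1: MISS | VC [15, 9]
  [9] addr=0x57 blk=5 s=1: MISS | VC [15, 9, 3]
  [10] addr=0x36 blk=3 s=1: VC-HIT | VC [15, 9, 5]

SEQ = [MISS, L1-HIT, L1-HIT, L1-HIT, MISS, L1-HIT, L1-HIT, VC-HIT, MISS, MISS, VC-HIT]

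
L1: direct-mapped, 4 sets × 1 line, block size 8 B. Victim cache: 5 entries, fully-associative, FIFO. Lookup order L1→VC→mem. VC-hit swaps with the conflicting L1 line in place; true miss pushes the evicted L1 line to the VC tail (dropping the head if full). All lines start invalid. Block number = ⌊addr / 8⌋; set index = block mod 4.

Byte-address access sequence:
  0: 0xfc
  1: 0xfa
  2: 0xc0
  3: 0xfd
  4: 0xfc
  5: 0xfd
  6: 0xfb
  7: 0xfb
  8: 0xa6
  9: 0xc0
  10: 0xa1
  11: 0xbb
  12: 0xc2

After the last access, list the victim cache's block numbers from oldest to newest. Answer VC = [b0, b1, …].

#0 0xfc→b31/s3 MISS; vc=[]
#1 0xfa→b31/s3 L1-HIT; vc=[]
#2 0xc0→b24/s0 MISS; vc=[]
#3 0xfd→b31/s3 L1-HIT; vc=[]
#4 0xfc→b31/s3 L1-HIT; vc=[]
#5 0xfd→b31/s3 L1-HIT; vc=[]
#6 0xfb→b31/s3 L1-HIT; vc=[]
#7 0xfb→b31/s3 L1-HIT; vc=[]
#8 0xa6→b20/s0 MISS; vc=[24]
#9 0xc0→b24/s0 VC-HIT; vc=[20]
#10 0xa1→b20/s0 VC-HIT; vc=[24]
#11 0xbb→b23/s3 MISS; vc=[24,31]
#12 0xc2→b24/s0 VC-HIT; vc=[20,31]

VC = [20, 31]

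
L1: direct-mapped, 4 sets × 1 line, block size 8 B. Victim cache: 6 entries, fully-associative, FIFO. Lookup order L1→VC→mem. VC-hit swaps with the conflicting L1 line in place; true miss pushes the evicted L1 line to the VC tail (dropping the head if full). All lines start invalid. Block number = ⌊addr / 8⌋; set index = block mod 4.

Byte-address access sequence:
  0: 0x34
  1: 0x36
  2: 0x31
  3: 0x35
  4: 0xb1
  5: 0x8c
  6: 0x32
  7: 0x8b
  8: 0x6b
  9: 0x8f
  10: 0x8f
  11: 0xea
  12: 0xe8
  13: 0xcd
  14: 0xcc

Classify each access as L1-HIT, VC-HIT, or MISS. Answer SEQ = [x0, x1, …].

0: 0x34 (blk 6, set 2) → MISS  vc=[]
1: 0x36 (blk 6, set 2) → L1-HIT  vc=[]
2: 0x31 (blk 6, set 2) → L1-HIT  vc=[]
3: 0x35 (blk 6, set 2) → L1-HIT  vc=[]
4: 0xb1 (blk 22, set 2) → MISS  vc=[6]
5: 0x8c (blk 17, set 1) → MISS  vc=[6]
6: 0x32 (blk 6, set 2) → VC-HIT  vc=[22]
7: 0x8b (blk 17, set 1) → L1-HIT  vc=[22]
8: 0x6b (blk 13, set 1) → MISS  vc=[22, 17]
9: 0x8f (blk 17, set 1) → VC-HIT  vc=[22, 13]
10: 0x8f (blk 17, set 1) → L1-HIT  vc=[22, 13]
11: 0xea (blk 29, set 1) → MISS  vc=[22, 13, 17]
12: 0xe8 (blk 29, set 1) → L1-HIT  vc=[22, 13, 17]
13: 0xcd (blk 25, set 1) → MISS  vc=[22, 13, 17, 29]
14: 0xcc (blk 25, set 1) → L1-HIT  vc=[22, 13, 17, 29]

SEQ = [MISS, L1-HIT, L1-HIT, L1-HIT, MISS, MISS, VC-HIT, L1-HIT, MISS, VC-HIT, L1-HIT, MISS, L1-HIT, MISS, L1-HIT]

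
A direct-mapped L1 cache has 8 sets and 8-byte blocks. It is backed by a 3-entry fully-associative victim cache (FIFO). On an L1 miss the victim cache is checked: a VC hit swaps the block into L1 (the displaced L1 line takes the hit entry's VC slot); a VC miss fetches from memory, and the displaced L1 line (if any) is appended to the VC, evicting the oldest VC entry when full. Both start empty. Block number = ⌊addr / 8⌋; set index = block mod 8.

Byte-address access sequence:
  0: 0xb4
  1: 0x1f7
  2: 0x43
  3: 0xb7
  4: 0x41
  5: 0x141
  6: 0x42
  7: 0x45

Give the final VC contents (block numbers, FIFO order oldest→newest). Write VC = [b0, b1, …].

0: 0xb4 (blk 22, set 6) → MISS  vc=[]
1: 0x1f7 (blk 62, set 6) → MISS  vc=[22]
2: 0x43 (blk 8, set 0) → MISS  vc=[22]
3: 0xb7 (blk 22, set 6) → VC-HIT  vc=[62]
4: 0x41 (blk 8, set 0) → L1-HIT  vc=[62]
5: 0x141 (blk 40, set 0) → MISS  vc=[62, 8]
6: 0x42 (blk 8, set 0) → VC-HIT  vc=[62, 40]
7: 0x45 (blk 8, set 0) → L1-HIT  vc=[62, 40]

VC = [62, 40]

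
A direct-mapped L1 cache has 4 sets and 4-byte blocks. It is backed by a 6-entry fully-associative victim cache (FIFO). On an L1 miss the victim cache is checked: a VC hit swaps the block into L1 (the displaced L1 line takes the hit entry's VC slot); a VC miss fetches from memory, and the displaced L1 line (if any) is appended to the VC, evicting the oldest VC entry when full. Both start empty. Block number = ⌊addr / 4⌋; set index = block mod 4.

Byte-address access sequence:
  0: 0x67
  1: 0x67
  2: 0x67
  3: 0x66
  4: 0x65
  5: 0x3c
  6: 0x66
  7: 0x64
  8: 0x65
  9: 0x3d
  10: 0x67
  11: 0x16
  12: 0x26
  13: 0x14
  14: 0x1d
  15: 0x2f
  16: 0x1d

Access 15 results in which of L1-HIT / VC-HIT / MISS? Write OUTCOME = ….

OUTCOME = MISS

#0 0x67→b25/s1 MISS; vc=[]
#1 0x67→b25/s1 L1-HIT; vc=[]
#2 0x67→b25/s1 L1-HIT; vc=[]
#3 0x66→b25/s1 L1-HIT; vc=[]
#4 0x65→b25/s1 L1-HIT; vc=[]
#5 0x3c→b15/s3 MISS; vc=[]
#6 0x66→b25/s1 L1-HIT; vc=[]
#7 0x64→b25/s1 L1-HIT; vc=[]
#8 0x65→b25/s1 L1-HIT; vc=[]
#9 0x3d→b15/s3 L1-HIT; vc=[]
#10 0x67→b25/s1 L1-HIT; vc=[]
#11 0x16→b5/s1 MISS; vc=[25]
#12 0x26→b9/s1 MISS; vc=[25,5]
#13 0x14→b5/s1 VC-HIT; vc=[25,9]
#14 0x1d→b7/s3 MISS; vc=[25,9,15]
#15 0x2f→b11/s3 MISS; vc=[25,9,15,7]
#16 0x1d→b7/s3 VC-HIT; vc=[25,9,15,11]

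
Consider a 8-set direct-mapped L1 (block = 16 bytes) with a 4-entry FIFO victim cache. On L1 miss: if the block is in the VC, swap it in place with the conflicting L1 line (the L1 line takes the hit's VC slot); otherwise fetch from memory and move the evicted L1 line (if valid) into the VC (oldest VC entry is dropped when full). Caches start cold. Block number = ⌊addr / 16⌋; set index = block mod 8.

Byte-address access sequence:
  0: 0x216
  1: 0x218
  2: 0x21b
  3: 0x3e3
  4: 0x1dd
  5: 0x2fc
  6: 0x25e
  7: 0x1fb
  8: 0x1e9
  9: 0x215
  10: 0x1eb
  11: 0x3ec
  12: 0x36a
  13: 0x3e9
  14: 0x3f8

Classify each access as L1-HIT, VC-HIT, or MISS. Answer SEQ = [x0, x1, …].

  [0] addr=0x216 blk=33 s=1: MISS | VC []
  [1] addr=0x218 blk=33 s=1: L1-HIT | VC []
  [2] addr=0x21b blk=33 s=1: L1-HIT | VC []
  [3] addr=0x3e3 blk=62 s=6: MISS | VC []
  [4] addr=0x1dd blk=29 s=5: MISS | VC []
  [5] addr=0x2fc blk=47 s=7: MISS | VC []
  [6] addr=0x25e blk=37 s=5: MISS | VC [29]
  [7] addr=0x1fb blk=31 s=7: MISS | VC [29, 47]
  [8] addr=0x1e9 blk=30 s=6: MISS | VC [29, 47, 62]
  [9] addr=0x215 blk=33 s=1: L1-HIT | VC [29, 47, 62]
  [10] addr=0x1eb blk=30 s=6: L1-HIT | VC [29, 47, 62]
  [11] addr=0x3ec blk=62 s=6: VC-HIT | VC [29, 47, 30]
  [12] addr=0x36a blk=54 s=6: MISS | VC [29, 47, 30, 62]
  [13] addr=0x3e9 blk=62 s=6: VC-HIT | VC [29, 47, 30, 54]
  [14] addr=0x3f8 blk=63 s=7: MISS | VC [47, 30, 54, 31]

SEQ = [MISS, L1-HIT, L1-HIT, MISS, MISS, MISS, MISS, MISS, MISS, L1-HIT, L1-HIT, VC-HIT, MISS, VC-HIT, MISS]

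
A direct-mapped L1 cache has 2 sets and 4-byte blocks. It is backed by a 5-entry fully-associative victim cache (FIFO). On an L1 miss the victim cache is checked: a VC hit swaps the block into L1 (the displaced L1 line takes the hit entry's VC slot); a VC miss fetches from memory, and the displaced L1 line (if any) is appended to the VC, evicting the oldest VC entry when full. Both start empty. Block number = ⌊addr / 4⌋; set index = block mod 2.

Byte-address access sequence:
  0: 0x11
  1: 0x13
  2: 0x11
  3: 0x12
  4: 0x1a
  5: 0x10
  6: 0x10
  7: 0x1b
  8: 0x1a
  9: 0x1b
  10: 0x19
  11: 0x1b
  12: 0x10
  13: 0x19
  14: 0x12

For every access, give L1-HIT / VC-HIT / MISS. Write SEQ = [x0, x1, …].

0: 0x11 (blk 4, set 0) → MISS  vc=[]
1: 0x13 (blk 4, set 0) → L1-HIT  vc=[]
2: 0x11 (blk 4, set 0) → L1-HIT  vc=[]
3: 0x12 (blk 4, set 0) → L1-HIT  vc=[]
4: 0x1a (blk 6, set 0) → MISS  vc=[4]
5: 0x10 (blk 4, set 0) → VC-HIT  vc=[6]
6: 0x10 (blk 4, set 0) → L1-HIT  vc=[6]
7: 0x1b (blk 6, set 0) → VC-HIT  vc=[4]
8: 0x1a (blk 6, set 0) → L1-HIT  vc=[4]
9: 0x1b (blk 6, set 0) → L1-HIT  vc=[4]
10: 0x19 (blk 6, set 0) → L1-HIT  vc=[4]
11: 0x1b (blk 6, set 0) → L1-HIT  vc=[4]
12: 0x10 (blk 4, set 0) → VC-HIT  vc=[6]
13: 0x19 (blk 6, set 0) → VC-HIT  vc=[4]
14: 0x12 (blk 4, set 0) → VC-HIT  vc=[6]

SEQ = [MISS, L1-HIT, L1-HIT, L1-HIT, MISS, VC-HIT, L1-HIT, VC-HIT, L1-HIT, L1-HIT, L1-HIT, L1-HIT, VC-HIT, VC-HIT, VC-HIT]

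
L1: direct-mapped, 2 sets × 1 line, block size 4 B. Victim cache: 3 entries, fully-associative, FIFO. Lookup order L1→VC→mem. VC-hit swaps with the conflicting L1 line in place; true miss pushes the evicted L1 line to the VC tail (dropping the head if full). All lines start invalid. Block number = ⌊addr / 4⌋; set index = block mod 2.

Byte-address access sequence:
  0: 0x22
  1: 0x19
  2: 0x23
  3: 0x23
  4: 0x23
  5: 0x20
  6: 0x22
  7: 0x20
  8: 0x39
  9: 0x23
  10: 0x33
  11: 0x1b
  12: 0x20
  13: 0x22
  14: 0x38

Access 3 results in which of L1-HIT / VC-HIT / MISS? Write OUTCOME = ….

  [0] addr=0x22 blk=8 s=0: MISS | VC []
  [1] addr=0x19 blk=6 s=0: MISS | VC [8]
  [2] addr=0x23 blk=8 s=0: VC-HIT | VC [6]
  [3] addr=0x23 blk=8 s=0: L1-HIT | VC [6]
  [4] addr=0x23 blk=8 s=0: L1-HIT | VC [6]
  [5] addr=0x20 blk=8 s=0: L1-HIT | VC [6]
  [6] addr=0x22 blk=8 s=0: L1-HIT | VC [6]
  [7] addr=0x20 blk=8 s=0: L1-HIT | VC [6]
  [8] addr=0x39 blk=14 s=0: MISS | VC [6, 8]
  [9] addr=0x23 blk=8 s=0: VC-HIT | VC [6, 14]
  [10] addr=0x33 blk=12 s=0: MISS | VC [6, 14, 8]
  [11] addr=0x1b blk=6 s=0: VC-HIT | VC [12, 14, 8]
  [12] addr=0x20 blk=8 s=0: VC-HIT | VC [12, 14, 6]
  [13] addr=0x22 blk=8 s=0: L1-HIT | VC [12, 14, 6]
  [14] addr=0x38 blk=14 s=0: VC-HIT | VC [12, 8, 6]

OUTCOME = L1-HIT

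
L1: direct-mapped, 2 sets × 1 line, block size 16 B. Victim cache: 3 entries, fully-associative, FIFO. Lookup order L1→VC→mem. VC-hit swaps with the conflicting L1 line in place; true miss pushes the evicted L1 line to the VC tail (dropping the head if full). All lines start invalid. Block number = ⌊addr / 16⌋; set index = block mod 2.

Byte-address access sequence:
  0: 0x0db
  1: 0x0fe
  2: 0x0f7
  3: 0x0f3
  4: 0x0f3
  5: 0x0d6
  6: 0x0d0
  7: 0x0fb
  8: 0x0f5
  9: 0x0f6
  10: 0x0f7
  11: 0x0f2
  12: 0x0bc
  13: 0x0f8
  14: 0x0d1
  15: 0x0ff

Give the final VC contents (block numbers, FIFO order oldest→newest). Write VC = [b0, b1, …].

  [0] addr=0xdb blk=13 s=1: MISS | VC []
  [1] addr=0xfe blk=15 s=1: MISS | VC [13]
  [2] addr=0xf7 blk=15 s=1: L1-HIT | VC [13]
  [3] addr=0xf3 blk=15 s=1: L1-HIT | VC [13]
  [4] addr=0xf3 blk=15 s=1: L1-HIT | VC [13]
  [5] addr=0xd6 blk=13 s=1: VC-HIT | VC [15]
  [6] addr=0xd0 blk=13 s=1: L1-HIT | VC [15]
  [7] addr=0xfb blk=15 s=1: VC-HIT | VC [13]
  [8] addr=0xf5 blk=15 s=1: L1-HIT | VC [13]
  [9] addr=0xf6 blk=15 s=1: L1-HIT | VC [13]
  [10] addr=0xf7 blk=15 s=1: L1-HIT | VC [13]
  [11] addr=0xf2 blk=15 s=1: L1-HIT | VC [13]
  [12] addr=0xbc blk=11 s=1: MISS | VC [13, 15]
  [13] addr=0xf8 blk=15 s=1: VC-HIT | VC [13, 11]
  [14] addr=0xd1 blk=13 s=1: VC-HIT | VC [15, 11]
  [15] addr=0xff blk=15 s=1: VC-HIT | VC [13, 11]

VC = [13, 11]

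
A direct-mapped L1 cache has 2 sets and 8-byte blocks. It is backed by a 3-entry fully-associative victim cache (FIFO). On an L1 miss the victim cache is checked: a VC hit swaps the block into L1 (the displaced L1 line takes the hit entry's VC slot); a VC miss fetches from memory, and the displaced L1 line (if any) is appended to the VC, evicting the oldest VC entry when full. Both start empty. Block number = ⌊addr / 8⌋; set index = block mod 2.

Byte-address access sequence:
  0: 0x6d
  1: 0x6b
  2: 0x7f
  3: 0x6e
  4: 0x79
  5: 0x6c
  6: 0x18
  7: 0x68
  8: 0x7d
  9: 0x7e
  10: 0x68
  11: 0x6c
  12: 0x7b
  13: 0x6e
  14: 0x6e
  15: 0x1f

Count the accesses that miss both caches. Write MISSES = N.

0: 0x6d (blk 13, set 1) → MISS  vc=[]
1: 0x6b (blk 13, set 1) → L1-HIT  vc=[]
2: 0x7f (blk 15, set 1) → MISS  vc=[13]
3: 0x6e (blk 13, set 1) → VC-HIT  vc=[15]
4: 0x79 (blk 15, set 1) → VC-HIT  vc=[13]
5: 0x6c (blk 13, set 1) → VC-HIT  vc=[15]
6: 0x18 (blk 3, set 1) → MISS  vc=[15, 13]
7: 0x68 (blk 13, set 1) → VC-HIT  vc=[15, 3]
8: 0x7d (blk 15, set 1) → VC-HIT  vc=[13, 3]
9: 0x7e (blk 15, set 1) → L1-HIT  vc=[13, 3]
10: 0x68 (blk 13, set 1) → VC-HIT  vc=[15, 3]
11: 0x6c (blk 13, set 1) → L1-HIT  vc=[15, 3]
12: 0x7b (blk 15, set 1) → VC-HIT  vc=[13, 3]
13: 0x6e (blk 13, set 1) → VC-HIT  vc=[15, 3]
14: 0x6e (blk 13, set 1) → L1-HIT  vc=[15, 3]
15: 0x1f (blk 3, set 1) → VC-HIT  vc=[15, 13]

MISSES = 3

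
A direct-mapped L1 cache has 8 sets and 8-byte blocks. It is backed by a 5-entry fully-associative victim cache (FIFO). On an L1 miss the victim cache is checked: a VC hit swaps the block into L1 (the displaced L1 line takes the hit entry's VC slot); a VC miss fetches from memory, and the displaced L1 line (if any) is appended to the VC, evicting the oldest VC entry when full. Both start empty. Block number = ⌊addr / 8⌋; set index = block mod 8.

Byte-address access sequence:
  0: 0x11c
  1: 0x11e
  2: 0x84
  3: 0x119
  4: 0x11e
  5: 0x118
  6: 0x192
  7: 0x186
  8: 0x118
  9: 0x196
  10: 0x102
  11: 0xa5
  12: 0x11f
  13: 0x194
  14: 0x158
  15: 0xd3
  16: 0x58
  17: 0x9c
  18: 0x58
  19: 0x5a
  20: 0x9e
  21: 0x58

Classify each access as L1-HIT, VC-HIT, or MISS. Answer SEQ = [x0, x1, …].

0: 0x11c (blk 35, set 3) → MISS  vc=[]
1: 0x11e (blk 35, set 3) → L1-HIT  vc=[]
2: 0x84 (blk 16, set 0) → MISS  vc=[]
3: 0x119 (blk 35, set 3) → L1-HIT  vc=[]
4: 0x11e (blk 35, set 3) → L1-HIT  vc=[]
5: 0x118 (blk 35, set 3) → L1-HIT  vc=[]
6: 0x192 (blk 50, set 2) → MISS  vc=[]
7: 0x186 (blk 48, set 0) → MISS  vc=[16]
8: 0x118 (blk 35, set 3) → L1-HIT  vc=[16]
9: 0x196 (blk 50, set 2) → L1-HIT  vc=[16]
10: 0x102 (blk 32, set 0) → MISS  vc=[16, 48]
11: 0xa5 (blk 20, set 4) → MISS  vc=[16, 48]
12: 0x11f (blk 35, set 3) → L1-HIT  vc=[16, 48]
13: 0x194 (blk 50, set 2) → L1-HIT  vc=[16, 48]
14: 0x158 (blk 43, set 3) → MISS  vc=[16, 48, 35]
15: 0xd3 (blk 26, set 2) → MISS  vc=[16, 48, 35, 50]
16: 0x58 (blk 11, set 3) → MISS  vc=[16, 48, 35, 50, 43]
17: 0x9c (blk 19, set 3) → MISS  vc=[48, 35, 50, 43, 11]
18: 0x58 (blk 11, set 3) → VC-HIT  vc=[48, 35, 50, 43, 19]
19: 0x5a (blk 11, set 3) → L1-HIT  vc=[48, 35, 50, 43, 19]
20: 0x9e (blk 19, set 3) → VC-HIT  vc=[48, 35, 50, 43, 11]
21: 0x58 (blk 11, set 3) → VC-HIT  vc=[48, 35, 50, 43, 19]

SEQ = [MISS, L1-HIT, MISS, L1-HIT, L1-HIT, L1-HIT, MISS, MISS, L1-HIT, L1-HIT, MISS, MISS, L1-HIT, L1-HIT, MISS, MISS, MISS, MISS, VC-HIT, L1-HIT, VC-HIT, VC-HIT]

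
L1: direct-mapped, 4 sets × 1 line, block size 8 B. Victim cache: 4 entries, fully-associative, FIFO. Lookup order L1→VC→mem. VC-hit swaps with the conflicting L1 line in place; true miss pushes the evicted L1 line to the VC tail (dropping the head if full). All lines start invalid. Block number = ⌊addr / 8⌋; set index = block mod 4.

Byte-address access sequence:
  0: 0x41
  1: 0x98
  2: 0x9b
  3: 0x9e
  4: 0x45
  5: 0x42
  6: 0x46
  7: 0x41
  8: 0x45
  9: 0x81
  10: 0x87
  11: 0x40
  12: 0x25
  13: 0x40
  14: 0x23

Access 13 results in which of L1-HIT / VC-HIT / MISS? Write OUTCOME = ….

0: 0x41 (blk 8, set 0) → MISS  vc=[]
1: 0x98 (blk 19, set 3) → MISS  vc=[]
2: 0x9b (blk 19, set 3) → L1-HIT  vc=[]
3: 0x9e (blk 19, set 3) → L1-HIT  vc=[]
4: 0x45 (blk 8, set 0) → L1-HIT  vc=[]
5: 0x42 (blk 8, set 0) → L1-HIT  vc=[]
6: 0x46 (blk 8, set 0) → L1-HIT  vc=[]
7: 0x41 (blk 8, set 0) → L1-HIT  vc=[]
8: 0x45 (blk 8, set 0) → L1-HIT  vc=[]
9: 0x81 (blk 16, set 0) → MISS  vc=[8]
10: 0x87 (blk 16, set 0) → L1-HIT  vc=[8]
11: 0x40 (blk 8, set 0) → VC-HIT  vc=[16]
12: 0x25 (blk 4, set 0) → MISS  vc=[16, 8]
13: 0x40 (blk 8, set 0) → VC-HIT  vc=[16, 4]
14: 0x23 (blk 4, set 0) → VC-HIT  vc=[16, 8]

OUTCOME = VC-HIT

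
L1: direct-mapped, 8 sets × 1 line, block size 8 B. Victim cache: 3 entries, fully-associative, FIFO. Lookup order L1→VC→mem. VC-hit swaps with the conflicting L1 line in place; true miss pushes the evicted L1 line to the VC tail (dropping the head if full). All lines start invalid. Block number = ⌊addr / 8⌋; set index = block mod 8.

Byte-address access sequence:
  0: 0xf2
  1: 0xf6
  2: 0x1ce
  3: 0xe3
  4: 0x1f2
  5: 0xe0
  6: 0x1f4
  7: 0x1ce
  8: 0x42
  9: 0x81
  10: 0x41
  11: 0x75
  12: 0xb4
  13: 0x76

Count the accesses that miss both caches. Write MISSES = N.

MISSES = 8

0: 0xf2 (blk 30, set 6) → MISS  vc=[]
1: 0xf6 (blk 30, set 6) → L1-HIT  vc=[]
2: 0x1ce (blk 57, set 1) → MISS  vc=[]
3: 0xe3 (blk 28, set 4) → MISS  vc=[]
4: 0x1f2 (blk 62, set 6) → MISS  vc=[30]
5: 0xe0 (blk 28, set 4) → L1-HIT  vc=[30]
6: 0x1f4 (blk 62, set 6) → L1-HIT  vc=[30]
7: 0x1ce (blk 57, set 1) → L1-HIT  vc=[30]
8: 0x42 (blk 8, set 0) → MISS  vc=[30]
9: 0x81 (blk 16, set 0) → MISS  vc=[30, 8]
10: 0x41 (blk 8, set 0) → VC-HIT  vc=[30, 16]
11: 0x75 (blk 14, set 6) → MISS  vc=[30, 16, 62]
12: 0xb4 (blk 22, set 6) → MISS  vc=[16, 62, 14]
13: 0x76 (blk 14, set 6) → VC-HIT  vc=[16, 62, 22]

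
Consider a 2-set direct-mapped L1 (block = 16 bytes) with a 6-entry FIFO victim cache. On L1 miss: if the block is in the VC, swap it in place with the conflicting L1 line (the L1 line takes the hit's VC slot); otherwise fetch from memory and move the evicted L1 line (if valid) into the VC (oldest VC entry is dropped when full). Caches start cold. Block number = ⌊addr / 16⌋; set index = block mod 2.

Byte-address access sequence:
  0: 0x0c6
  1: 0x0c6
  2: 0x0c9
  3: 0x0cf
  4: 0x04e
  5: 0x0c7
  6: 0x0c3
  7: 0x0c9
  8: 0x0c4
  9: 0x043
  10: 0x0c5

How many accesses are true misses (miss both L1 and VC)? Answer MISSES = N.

0: 0xc6 (blk 12, set 0) → MISS  vc=[]
1: 0xc6 (blk 12, set 0) → L1-HIT  vc=[]
2: 0xc9 (blk 12, set 0) → L1-HIT  vc=[]
3: 0xcf (blk 12, set 0) → L1-HIT  vc=[]
4: 0x4e (blk 4, set 0) → MISS  vc=[12]
5: 0xc7 (blk 12, set 0) → VC-HIT  vc=[4]
6: 0xc3 (blk 12, set 0) → L1-HIT  vc=[4]
7: 0xc9 (blk 12, set 0) → L1-HIT  vc=[4]
8: 0xc4 (blk 12, set 0) → L1-HIT  vc=[4]
9: 0x43 (blk 4, set 0) → VC-HIT  vc=[12]
10: 0xc5 (blk 12, set 0) → VC-HIT  vc=[4]

MISSES = 2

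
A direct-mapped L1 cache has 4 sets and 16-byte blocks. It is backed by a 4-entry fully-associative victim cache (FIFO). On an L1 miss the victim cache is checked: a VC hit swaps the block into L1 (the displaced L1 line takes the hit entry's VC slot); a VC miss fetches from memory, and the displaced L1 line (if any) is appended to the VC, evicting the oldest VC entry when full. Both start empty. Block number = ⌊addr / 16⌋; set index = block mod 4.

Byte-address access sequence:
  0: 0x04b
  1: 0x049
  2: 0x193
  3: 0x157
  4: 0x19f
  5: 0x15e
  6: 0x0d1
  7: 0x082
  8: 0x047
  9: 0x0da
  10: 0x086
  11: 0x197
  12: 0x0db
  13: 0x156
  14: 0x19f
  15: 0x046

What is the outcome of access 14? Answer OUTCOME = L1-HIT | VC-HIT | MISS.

OUTCOME = VC-HIT

  [0] addr=0x4b blk=4 s=0: MISS | VC []
  [1] addr=0x49 blk=4 s=0: L1-HIT | VC []
  [2] addr=0x193 blk=25 s=1: MISS | VC []
  [3] addr=0x157 blk=21 s=1: MISS | VC [25]
  [4] addr=0x19f blk=25 s=1: VC-HIT | VC [21]
  [5] addr=0x15e blk=21 s=1: VC-HIT | VC [25]
  [6] addr=0xd1 blk=13 s=1: MISS | VC [25, 21]
  [7] addr=0x82 blk=8 s=0: MISS | VC [25, 21, 4]
  [8] addr=0x47 blk=4 s=0: VC-HIT | VC [25, 21, 8]
  [9] addr=0xda blk=13 s=1: L1-HIT | VC [25, 21, 8]
  [10] addr=0x86 blk=8 s=0: VC-HIT | VC [25, 21, 4]
  [11] addr=0x197 blk=25 s=1: VC-HIT | VC [13, 21, 4]
  [12] addr=0xdb blk=13 s=1: VC-HIT | VC [25, 21, 4]
  [13] addr=0x156 blk=21 s=1: VC-HIT | VC [25, 13, 4]
  [14] addr=0x19f blk=25 s=1: VC-HIT | VC [21, 13, 4]
  [15] addr=0x46 blk=4 s=0: VC-HIT | VC [21, 13, 8]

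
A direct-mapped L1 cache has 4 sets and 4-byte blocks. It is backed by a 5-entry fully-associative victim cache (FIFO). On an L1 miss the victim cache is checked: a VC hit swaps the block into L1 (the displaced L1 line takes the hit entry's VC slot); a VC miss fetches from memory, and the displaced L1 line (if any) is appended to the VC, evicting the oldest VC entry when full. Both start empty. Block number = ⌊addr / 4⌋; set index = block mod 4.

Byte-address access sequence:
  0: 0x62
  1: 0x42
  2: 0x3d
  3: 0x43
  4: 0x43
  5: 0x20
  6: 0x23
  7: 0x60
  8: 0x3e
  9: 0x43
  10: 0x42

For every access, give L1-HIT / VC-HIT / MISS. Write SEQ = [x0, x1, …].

  [0] addr=0x62 blk=24 s=0: MISS | VC []
  [1] addr=0x42 blk=16 s=0: MISS | VC [24]
  [2] addr=0x3d blk=15 s=3: MISS | VC [24]
  [3] addr=0x43 blk=16 s=0: L1-HIT | VC [24]
  [4] addr=0x43 blk=16 s=0: L1-HIT | VC [24]
  [5] addr=0x20 blk=8 s=0: MISS | VC [24, 16]
  [6] addr=0x23 blk=8 s=0: L1-HIT | VC [24, 16]
  [7] addr=0x60 blk=24 s=0: VC-HIT | VC [8, 16]
  [8] addr=0x3e blk=15 s=3: L1-HIT | VC [8, 16]
  [9] addr=0x43 blk=16 s=0: VC-HIT | VC [8, 24]
  [10] addr=0x42 blk=16 s=0: L1-HIT | VC [8, 24]

SEQ = [MISS, MISS, MISS, L1-HIT, L1-HIT, MISS, L1-HIT, VC-HIT, L1-HIT, VC-HIT, L1-HIT]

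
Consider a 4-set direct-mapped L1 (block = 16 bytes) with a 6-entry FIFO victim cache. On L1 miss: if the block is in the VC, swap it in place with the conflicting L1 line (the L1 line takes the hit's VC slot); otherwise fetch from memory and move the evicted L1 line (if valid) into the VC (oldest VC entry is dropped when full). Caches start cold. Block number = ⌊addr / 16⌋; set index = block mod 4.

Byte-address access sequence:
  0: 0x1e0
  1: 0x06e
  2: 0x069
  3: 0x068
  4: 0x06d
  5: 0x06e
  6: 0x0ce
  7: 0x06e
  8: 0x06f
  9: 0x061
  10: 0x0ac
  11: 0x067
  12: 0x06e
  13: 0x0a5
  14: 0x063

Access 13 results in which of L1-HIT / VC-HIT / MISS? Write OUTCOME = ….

OUTCOME = VC-HIT

#0 0x1e0→b30/s2 MISS; vc=[]
#1 0x6e→b6/s2 MISS; vc=[30]
#2 0x69→b6/s2 L1-HIT; vc=[30]
#3 0x68→b6/s2 L1-HIT; vc=[30]
#4 0x6d→b6/s2 L1-HIT; vc=[30]
#5 0x6e→b6/s2 L1-HIT; vc=[30]
#6 0xce→b12/s0 MISS; vc=[30]
#7 0x6e→b6/s2 L1-HIT; vc=[30]
#8 0x6f→b6/s2 L1-HIT; vc=[30]
#9 0x61→b6/s2 L1-HIT; vc=[30]
#10 0xac→b10/s2 MISS; vc=[30,6]
#11 0x67→b6/s2 VC-HIT; vc=[30,10]
#12 0x6e→b6/s2 L1-HIT; vc=[30,10]
#13 0xa5→b10/s2 VC-HIT; vc=[30,6]
#14 0x63→b6/s2 VC-HIT; vc=[30,10]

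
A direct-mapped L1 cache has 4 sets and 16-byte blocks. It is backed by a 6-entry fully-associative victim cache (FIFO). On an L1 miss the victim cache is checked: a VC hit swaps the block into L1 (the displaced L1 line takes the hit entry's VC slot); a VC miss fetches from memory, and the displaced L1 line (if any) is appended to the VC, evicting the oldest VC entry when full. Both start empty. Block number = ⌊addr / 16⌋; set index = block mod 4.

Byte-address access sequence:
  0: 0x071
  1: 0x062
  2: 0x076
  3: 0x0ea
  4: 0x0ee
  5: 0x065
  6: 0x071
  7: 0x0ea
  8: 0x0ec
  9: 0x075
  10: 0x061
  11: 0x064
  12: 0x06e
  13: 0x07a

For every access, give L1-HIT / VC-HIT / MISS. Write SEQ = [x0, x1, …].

#0 0x71→b7/s3 MISS; vc=[]
#1 0x62→b6/s2 MISS; vc=[]
#2 0x76→b7/s3 L1-HIT; vc=[]
#3 0xea→b14/s2 MISS; vc=[6]
#4 0xee→b14/s2 L1-HIT; vc=[6]
#5 0x65→b6/s2 VC-HIT; vc=[14]
#6 0x71→b7/s3 L1-HIT; vc=[14]
#7 0xea→b14/s2 VC-HIT; vc=[6]
#8 0xec→b14/s2 L1-HIT; vc=[6]
#9 0x75→b7/s3 L1-HIT; vc=[6]
#10 0x61→b6/s2 VC-HIT; vc=[14]
#11 0x64→b6/s2 L1-HIT; vc=[14]
#12 0x6e→b6/s2 L1-HIT; vc=[14]
#13 0x7a→b7/s3 L1-HIT; vc=[14]

SEQ = [MISS, MISS, L1-HIT, MISS, L1-HIT, VC-HIT, L1-HIT, VC-HIT, L1-HIT, L1-HIT, VC-HIT, L1-HIT, L1-HIT, L1-HIT]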